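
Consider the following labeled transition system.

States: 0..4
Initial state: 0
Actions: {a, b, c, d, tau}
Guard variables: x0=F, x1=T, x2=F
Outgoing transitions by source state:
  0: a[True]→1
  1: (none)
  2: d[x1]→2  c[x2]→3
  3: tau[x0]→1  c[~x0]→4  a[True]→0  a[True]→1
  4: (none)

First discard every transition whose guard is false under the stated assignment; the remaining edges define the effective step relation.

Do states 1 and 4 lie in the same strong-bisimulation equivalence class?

Bisimulation quotient by refinement:
  round 0: {{0,1,2,3,4}}
  round 1: {{0},{1,4},{2},{3}}
4 equivalence class(es) (converged in 2)
[1]={1,4}  [4]={1,4}

Answer: BISIMILAR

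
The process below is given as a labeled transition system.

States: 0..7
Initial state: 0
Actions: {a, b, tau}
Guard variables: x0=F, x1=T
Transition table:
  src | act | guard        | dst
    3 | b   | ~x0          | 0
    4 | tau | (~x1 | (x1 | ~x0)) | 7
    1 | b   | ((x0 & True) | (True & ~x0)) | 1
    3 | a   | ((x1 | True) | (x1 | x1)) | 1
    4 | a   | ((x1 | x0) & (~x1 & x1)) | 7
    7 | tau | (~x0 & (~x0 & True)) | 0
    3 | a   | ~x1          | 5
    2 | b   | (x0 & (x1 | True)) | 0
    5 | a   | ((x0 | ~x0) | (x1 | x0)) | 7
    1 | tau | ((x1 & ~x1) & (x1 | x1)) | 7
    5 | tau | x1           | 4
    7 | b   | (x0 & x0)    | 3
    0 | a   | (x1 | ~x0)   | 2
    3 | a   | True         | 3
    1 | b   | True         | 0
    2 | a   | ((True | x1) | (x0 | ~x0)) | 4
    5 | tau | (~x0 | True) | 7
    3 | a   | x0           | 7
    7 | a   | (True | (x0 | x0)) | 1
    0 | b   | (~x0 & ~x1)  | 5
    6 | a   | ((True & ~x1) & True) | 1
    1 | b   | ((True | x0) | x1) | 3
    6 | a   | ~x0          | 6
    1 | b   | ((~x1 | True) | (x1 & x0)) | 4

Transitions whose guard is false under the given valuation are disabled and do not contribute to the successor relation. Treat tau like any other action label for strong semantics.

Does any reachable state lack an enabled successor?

Answer: DEADLOCK-FREE

Trace:
Reachable = {0,1,2,3,4,7}
  0: a→2  [1 exit(s)]
  1: b→0  b→1  b→3  b→4  [4 exit(s)]
  2: a→4  [1 exit(s)]
  3: a→1  a→3  b→0  [3 exit(s)]
  4: tau→7  [1 exit(s)]
  7: a→1  tau→0  [2 exit(s)]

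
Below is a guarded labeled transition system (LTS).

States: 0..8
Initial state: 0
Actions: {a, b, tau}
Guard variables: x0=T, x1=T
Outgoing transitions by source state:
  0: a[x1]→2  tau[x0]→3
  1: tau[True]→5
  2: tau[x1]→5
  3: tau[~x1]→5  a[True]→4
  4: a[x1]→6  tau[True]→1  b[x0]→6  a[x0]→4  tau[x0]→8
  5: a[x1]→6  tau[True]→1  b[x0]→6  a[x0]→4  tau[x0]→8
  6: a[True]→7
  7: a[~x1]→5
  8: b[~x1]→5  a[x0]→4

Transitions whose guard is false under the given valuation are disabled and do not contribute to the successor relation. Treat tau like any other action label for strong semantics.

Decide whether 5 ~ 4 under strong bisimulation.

Answer: BISIMILAR

Trace:
Refine partition for ~:
  π0 = {{0,1,2,3,4,5,6,7,8}}
  π1 = {{0},{1,2},{3,6,8},{4,5},{7}}
  π2 = {{0},{1,2},{3,8},{4,5},{6},{7}}
Fixed point at round 3; 6 class(es).
class of 5: {4,5}; class of 4: {4,5}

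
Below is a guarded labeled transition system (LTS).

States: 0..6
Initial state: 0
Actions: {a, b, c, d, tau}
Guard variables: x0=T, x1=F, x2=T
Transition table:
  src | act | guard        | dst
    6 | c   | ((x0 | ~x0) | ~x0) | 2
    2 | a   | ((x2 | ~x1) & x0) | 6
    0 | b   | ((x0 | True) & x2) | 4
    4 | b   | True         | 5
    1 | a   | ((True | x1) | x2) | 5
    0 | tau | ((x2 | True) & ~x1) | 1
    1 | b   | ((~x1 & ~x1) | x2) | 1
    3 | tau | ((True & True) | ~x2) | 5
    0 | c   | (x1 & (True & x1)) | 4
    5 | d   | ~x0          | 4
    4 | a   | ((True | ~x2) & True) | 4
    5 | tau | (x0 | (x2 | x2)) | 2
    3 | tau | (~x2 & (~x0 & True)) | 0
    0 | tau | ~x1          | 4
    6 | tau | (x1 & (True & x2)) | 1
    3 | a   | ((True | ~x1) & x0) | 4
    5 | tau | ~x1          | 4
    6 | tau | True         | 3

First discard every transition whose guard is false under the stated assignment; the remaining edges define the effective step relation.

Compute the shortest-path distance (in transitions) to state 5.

Layered search for 5:
  L0 = {0}
  L1 = {1,4}
  L2 = {5}
first hit 5 at d=2 via b·b

Answer: 2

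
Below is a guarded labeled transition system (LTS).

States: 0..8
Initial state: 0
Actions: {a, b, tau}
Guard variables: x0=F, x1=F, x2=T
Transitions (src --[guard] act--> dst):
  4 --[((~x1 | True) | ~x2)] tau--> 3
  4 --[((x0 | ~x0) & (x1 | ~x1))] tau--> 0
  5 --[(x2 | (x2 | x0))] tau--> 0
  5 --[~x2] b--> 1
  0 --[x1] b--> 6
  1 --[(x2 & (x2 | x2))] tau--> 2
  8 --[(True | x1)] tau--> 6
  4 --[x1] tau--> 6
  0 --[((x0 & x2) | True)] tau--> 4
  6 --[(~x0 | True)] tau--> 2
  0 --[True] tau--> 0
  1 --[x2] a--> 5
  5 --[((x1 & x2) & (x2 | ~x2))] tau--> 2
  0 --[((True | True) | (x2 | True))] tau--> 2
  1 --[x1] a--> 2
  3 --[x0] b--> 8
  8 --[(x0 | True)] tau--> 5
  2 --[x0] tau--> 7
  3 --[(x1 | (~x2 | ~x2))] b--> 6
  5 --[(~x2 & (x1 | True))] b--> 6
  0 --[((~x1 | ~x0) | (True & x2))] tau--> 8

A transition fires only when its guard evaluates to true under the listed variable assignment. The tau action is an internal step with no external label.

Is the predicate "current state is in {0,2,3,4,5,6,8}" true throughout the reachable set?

Answer: INVARIANT HOLDS

Analysis:
Inv-set: {0,2,3,4,5,6,8}
Reach set: {0,2,3,4,5,6,8}
  0: ✓
  2: ✓
  3: ✓
  4: ✓
  5: ✓
  6: ✓
  8: ✓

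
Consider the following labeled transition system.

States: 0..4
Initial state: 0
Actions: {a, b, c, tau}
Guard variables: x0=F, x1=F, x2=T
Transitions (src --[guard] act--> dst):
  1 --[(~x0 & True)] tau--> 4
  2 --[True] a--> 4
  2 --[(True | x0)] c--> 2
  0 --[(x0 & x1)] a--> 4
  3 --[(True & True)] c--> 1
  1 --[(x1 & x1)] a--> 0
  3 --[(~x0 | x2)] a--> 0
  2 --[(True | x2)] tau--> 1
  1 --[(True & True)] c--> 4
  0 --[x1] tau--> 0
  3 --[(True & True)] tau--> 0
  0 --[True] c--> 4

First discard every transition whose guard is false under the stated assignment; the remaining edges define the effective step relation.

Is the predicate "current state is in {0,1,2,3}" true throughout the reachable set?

Answer: INVARIANT VIOLATED at state 4

Analysis:
Safe = {0,1,2,3}
R = {0,4}
  0: ✓
  4: ✗ unsafe
counterexample path to 4: c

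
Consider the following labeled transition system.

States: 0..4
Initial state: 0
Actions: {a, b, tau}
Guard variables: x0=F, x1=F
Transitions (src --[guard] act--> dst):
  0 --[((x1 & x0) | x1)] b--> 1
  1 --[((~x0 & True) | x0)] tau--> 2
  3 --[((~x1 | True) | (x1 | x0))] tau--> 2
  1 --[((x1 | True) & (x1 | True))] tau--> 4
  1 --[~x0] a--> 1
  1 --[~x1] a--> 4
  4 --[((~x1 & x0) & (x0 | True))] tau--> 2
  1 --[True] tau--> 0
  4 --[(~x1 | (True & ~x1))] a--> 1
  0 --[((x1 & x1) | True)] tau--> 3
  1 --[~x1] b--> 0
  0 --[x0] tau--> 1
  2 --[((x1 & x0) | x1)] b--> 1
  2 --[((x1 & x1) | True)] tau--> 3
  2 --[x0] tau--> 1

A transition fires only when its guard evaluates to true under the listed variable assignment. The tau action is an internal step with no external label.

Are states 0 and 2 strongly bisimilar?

Compute ~ classes (split until stable):
  π0 = {{0,1,2,3,4}}
  π1 = {{0,2,3},{1},{4}}
stable after 2 split(s): 3 block(s)
0∈{0,2,3}, 2∈{0,2,3}

Answer: BISIMILAR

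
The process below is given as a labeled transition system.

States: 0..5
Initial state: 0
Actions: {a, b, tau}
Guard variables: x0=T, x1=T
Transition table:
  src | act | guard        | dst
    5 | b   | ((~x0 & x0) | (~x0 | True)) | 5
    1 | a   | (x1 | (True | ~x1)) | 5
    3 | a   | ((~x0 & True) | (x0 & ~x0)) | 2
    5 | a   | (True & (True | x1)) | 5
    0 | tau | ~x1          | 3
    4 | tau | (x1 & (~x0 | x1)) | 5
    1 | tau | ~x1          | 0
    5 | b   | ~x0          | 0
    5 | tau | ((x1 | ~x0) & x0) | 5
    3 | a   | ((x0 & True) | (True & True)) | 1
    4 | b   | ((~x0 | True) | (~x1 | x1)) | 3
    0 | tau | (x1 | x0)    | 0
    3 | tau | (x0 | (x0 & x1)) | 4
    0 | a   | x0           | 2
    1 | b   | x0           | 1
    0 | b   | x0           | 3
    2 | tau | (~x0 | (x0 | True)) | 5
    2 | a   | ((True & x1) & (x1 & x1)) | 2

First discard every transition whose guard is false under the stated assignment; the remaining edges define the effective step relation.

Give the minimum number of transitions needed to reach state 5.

Answer: 2

Trace:
BFS to 5:
  L0 = {0}
  L1 = {2,3}
  L2 = {1,4,5}
5 enters at depth 2; path a·tau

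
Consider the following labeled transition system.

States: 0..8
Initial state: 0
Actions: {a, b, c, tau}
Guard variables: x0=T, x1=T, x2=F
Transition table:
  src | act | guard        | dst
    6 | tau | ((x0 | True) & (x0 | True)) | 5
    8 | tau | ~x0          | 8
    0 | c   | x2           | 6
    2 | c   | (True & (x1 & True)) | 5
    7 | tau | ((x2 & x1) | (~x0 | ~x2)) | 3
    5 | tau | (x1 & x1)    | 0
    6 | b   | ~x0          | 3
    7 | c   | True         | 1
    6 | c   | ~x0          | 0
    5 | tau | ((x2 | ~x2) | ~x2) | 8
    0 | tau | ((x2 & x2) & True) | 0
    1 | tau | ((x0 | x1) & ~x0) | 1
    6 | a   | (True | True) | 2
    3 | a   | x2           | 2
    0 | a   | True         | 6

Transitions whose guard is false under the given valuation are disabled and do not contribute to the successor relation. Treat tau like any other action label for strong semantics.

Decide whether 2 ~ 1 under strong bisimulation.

Answer: NOT BISIMILAR

Working:
Compute ~ classes (split until stable):
  round 0: {{0,1,2,3,4,5,6,7,8}}
  round 1: {{0},{1,3,4,8},{2},{5},{6},{7}}
Fixed point at round 2; 6 class(es).
class of 2: {2}; class of 1: {1,3,4,8}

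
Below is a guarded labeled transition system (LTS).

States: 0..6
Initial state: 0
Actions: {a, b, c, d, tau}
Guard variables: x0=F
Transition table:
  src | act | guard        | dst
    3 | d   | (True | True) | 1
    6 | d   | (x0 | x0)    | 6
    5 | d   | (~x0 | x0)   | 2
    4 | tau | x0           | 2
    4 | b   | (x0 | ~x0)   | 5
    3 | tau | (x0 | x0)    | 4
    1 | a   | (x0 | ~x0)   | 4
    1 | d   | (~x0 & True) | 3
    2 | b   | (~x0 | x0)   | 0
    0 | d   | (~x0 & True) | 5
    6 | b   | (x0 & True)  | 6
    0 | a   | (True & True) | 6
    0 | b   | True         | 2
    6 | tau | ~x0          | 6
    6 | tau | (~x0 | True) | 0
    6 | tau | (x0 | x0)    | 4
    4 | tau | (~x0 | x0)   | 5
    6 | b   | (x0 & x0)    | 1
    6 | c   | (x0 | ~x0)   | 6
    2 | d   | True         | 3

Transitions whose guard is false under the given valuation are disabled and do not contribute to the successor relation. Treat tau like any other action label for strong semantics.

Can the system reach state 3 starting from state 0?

Answer: REACHABLE

Working:
Guard filter leaves 14 enabled edge(s).
depth 0: {0}
depth 1: {2,5,6}  cumulative {0,2,5,6}
depth 2: {3}  cumulative {0,2,3,5,6}
depth 3: {1}  cumulative {0,1,2,3,5,6}
depth 4: {4}  cumulative {0,1,2,3,4,5,6}
Reachable = {0,1,2,3,4,5,6}
Path to 3: b·d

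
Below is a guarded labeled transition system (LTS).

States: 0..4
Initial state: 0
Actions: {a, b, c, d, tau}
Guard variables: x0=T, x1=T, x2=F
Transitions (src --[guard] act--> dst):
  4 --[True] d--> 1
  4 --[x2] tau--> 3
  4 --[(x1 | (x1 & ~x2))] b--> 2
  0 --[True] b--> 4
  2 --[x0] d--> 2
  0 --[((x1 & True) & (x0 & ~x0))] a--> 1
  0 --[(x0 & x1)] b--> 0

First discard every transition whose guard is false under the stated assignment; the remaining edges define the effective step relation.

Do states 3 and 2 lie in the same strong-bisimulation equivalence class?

Answer: NOT BISIMILAR

Working:
Refine partition for ~:
  P[0] = {{0,1,2,3,4}}
  P[1] = {{0},{1,3},{2},{4}}
4 equivalence class(es) (converged in 2)
3∈{1,3}, 2∈{2}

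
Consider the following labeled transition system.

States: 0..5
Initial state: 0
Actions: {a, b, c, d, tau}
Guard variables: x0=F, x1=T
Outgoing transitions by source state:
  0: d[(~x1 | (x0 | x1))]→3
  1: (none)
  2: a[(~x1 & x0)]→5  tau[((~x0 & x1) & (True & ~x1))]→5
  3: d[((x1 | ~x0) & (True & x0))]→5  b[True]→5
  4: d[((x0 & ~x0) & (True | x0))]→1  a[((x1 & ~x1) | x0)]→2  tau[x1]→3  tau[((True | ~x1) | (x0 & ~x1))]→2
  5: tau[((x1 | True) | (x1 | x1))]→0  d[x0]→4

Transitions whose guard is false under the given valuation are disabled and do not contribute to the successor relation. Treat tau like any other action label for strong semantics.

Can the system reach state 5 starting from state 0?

Answer: REACHABLE

Trace:
5 transition(s) survive guard evaluation.
L0 = {0}
L1 = {3}  total {0,3}
L2 = {5}  total {0,3,5}
Reach set: {0,3,5}
Path to 5: d·b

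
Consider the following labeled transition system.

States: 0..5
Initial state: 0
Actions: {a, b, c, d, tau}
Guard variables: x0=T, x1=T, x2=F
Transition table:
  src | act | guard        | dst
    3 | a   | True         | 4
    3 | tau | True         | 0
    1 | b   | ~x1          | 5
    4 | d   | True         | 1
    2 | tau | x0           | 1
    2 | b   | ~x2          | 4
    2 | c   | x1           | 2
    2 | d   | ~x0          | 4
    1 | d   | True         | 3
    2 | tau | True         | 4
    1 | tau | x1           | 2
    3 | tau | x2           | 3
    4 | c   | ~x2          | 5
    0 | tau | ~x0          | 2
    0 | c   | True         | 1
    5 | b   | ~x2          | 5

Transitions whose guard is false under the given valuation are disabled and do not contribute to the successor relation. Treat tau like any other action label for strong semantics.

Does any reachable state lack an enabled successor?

Reach set: {0,1,2,3,4,5}
  0: c→1  [1 out]
  1: d→3  tau→2  [2 out]
  2: b→4  c→2  tau→1  tau→4  [4 out]
  3: a→4  tau→0  [2 out]
  4: c→5  d→1  [2 out]
  5: b→5  [1 out]

Answer: DEADLOCK-FREE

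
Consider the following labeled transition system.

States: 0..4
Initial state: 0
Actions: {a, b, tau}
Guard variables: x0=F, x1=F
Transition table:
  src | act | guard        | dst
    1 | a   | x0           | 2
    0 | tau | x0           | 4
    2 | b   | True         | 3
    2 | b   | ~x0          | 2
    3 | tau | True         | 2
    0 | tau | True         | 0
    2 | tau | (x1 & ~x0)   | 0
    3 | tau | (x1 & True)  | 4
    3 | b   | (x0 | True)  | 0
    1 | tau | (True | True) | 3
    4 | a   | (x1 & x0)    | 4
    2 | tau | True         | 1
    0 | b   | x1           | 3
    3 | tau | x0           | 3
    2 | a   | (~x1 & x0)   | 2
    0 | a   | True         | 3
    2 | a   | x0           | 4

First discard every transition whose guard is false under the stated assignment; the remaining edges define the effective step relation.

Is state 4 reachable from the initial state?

Guard filter leaves 8 enabled edge(s).
Layer 0: {0}
Layer 1: {3}  now seen {0,3}
Layer 2: {2}  now seen {0,2,3}
Layer 3: {1}  now seen {0,1,2,3}
Reach set: {0,1,2,3}

Answer: UNREACHABLE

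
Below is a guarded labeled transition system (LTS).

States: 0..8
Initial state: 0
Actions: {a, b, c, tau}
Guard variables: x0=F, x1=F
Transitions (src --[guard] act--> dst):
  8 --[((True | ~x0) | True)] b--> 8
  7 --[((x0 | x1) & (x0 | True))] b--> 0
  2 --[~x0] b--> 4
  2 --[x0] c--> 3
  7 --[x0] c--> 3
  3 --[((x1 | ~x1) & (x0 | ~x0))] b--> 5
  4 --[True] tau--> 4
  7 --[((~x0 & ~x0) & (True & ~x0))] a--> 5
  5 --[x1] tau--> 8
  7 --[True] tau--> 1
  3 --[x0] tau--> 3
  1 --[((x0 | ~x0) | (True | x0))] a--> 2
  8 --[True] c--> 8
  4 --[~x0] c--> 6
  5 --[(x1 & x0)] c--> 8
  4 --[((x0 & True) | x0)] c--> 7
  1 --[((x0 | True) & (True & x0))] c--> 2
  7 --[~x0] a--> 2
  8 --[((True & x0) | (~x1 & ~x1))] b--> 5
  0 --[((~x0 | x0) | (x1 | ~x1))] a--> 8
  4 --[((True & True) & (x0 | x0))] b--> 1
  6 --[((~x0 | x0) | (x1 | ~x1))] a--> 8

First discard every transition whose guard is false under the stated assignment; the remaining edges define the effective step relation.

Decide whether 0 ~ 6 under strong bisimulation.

Answer: BISIMILAR

Analysis:
Bisimulation quotient by refinement:
  round 0: {{0,1,2,3,4,5,6,7,8}}
  round 1: {{0,1,6},{2,3},{4},{5},{7},{8}}
  round 2: {{0,6},{1},{2},{3},{4},{5},{7},{8}}
Fixed point at round 3; 8 class(es).
0∈{0,6}, 6∈{0,6}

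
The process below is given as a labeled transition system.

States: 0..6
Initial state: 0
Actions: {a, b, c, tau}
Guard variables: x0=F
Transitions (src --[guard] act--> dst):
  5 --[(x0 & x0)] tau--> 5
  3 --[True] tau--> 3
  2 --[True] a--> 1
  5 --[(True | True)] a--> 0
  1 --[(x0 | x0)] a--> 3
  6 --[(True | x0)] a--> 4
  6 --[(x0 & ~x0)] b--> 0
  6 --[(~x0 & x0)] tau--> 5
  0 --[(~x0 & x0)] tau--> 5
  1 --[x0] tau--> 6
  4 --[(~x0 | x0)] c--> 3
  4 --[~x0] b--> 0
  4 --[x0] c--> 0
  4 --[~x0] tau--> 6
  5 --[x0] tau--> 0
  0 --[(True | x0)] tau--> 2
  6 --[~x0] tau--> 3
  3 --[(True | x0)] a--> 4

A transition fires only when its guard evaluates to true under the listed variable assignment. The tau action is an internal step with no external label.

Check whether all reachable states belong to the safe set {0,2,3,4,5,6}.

Safe = {0,2,3,4,5,6}
Reachable = {0,1,2}
  0: safe
  1: outside
  2: safe
counterexample path to 1: tau·a

Answer: INVARIANT VIOLATED at state 1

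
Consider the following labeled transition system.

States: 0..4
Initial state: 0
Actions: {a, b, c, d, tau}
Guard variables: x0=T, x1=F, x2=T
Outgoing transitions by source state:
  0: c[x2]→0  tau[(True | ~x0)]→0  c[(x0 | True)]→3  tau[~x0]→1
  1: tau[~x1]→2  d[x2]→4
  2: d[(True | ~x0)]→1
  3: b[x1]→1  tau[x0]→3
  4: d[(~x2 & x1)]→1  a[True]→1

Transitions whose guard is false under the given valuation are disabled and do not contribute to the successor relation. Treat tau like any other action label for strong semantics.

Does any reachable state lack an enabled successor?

Answer: DEADLOCK-FREE

Working:
Reach set: {0,3}
  0: c→0  c→3  tau→0  [deg 3]
  3: tau→3  [deg 1]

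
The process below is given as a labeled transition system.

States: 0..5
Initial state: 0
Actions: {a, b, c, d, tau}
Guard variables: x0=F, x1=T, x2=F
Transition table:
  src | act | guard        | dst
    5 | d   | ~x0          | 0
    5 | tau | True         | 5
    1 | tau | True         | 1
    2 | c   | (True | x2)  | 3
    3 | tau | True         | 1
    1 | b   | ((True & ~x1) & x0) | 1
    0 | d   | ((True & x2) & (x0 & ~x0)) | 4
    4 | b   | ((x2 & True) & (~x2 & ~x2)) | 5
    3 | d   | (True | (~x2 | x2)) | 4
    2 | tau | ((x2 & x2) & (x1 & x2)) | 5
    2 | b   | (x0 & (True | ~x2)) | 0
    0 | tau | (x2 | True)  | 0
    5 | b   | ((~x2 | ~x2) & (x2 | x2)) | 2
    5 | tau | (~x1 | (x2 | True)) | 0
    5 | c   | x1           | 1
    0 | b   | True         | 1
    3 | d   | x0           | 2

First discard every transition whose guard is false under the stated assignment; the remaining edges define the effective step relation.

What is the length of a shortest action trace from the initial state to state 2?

Answer: UNREACHABLE

Analysis:
Breadth-first toward 2:
  L0 = {0}
  L1 = {1}
2 never appears.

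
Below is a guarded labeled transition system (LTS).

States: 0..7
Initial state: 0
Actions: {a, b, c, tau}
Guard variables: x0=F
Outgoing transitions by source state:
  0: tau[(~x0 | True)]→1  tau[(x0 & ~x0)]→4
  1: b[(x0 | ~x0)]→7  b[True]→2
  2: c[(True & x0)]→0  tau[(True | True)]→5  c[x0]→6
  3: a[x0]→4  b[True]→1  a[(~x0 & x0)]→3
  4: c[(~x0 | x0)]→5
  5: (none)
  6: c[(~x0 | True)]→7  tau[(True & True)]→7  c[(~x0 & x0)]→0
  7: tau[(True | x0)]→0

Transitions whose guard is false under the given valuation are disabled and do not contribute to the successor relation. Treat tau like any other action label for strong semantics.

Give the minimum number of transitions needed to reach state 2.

Answer: 2

Analysis:
Breadth-first toward 2:
  depth 0: {0}
  depth 1: {1}
  depth 2: {2,7}
depth(2)=2, e.g. tau·b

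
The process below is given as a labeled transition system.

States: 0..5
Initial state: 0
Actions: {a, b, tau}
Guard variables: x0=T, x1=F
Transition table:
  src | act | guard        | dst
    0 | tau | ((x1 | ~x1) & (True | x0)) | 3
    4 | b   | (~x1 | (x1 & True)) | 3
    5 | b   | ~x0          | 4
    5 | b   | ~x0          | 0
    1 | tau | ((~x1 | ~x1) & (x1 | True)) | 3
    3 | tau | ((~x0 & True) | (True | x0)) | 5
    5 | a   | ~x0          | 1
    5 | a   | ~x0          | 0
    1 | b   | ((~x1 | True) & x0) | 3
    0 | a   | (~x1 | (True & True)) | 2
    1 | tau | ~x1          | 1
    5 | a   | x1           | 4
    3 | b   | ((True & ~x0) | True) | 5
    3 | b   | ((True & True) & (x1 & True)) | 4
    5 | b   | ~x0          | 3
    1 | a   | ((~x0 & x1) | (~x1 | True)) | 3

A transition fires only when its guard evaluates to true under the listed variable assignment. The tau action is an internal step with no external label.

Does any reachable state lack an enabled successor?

Answer: DEADLOCK at state 2

Working:
R = {0,2,3,5}
  0: a→2  tau→3  [deg 2]
  2: ∅  [deadlock]
  3: b→5  tau→5  [deg 2]
  5: ∅  [deadlock]
Path to 2: a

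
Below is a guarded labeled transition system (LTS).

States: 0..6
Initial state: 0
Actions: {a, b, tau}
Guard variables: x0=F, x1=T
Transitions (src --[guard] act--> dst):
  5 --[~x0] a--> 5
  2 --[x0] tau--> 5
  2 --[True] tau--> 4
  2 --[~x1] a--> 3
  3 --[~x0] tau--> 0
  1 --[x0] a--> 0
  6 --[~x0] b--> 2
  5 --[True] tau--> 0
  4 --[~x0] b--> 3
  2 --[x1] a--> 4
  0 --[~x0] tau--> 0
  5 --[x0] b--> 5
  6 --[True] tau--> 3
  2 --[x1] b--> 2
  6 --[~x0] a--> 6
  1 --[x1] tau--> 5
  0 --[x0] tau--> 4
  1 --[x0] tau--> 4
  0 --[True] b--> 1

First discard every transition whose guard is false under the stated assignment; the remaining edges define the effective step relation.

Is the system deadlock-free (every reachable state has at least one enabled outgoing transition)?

Answer: DEADLOCK-FREE

Trace:
R = {0,1,5}
  0: b→1  tau→0  [2 exit(s)]
  1: tau→5  [1 exit(s)]
  5: a→5  tau→0  [2 exit(s)]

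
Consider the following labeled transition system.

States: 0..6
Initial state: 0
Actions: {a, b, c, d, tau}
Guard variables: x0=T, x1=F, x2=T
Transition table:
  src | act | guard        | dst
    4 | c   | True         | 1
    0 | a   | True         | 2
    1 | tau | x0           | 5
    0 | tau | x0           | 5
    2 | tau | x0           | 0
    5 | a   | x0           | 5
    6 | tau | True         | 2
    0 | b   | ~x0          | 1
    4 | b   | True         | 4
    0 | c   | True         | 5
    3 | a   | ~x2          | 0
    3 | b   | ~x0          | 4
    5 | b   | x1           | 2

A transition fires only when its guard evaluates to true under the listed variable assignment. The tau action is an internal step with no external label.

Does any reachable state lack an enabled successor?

Answer: DEADLOCK-FREE

Working:
Reachable = {0,2,5}
  0: a→2  c→5  tau→5  [3 exit(s)]
  2: tau→0  [1 exit(s)]
  5: a→5  [1 exit(s)]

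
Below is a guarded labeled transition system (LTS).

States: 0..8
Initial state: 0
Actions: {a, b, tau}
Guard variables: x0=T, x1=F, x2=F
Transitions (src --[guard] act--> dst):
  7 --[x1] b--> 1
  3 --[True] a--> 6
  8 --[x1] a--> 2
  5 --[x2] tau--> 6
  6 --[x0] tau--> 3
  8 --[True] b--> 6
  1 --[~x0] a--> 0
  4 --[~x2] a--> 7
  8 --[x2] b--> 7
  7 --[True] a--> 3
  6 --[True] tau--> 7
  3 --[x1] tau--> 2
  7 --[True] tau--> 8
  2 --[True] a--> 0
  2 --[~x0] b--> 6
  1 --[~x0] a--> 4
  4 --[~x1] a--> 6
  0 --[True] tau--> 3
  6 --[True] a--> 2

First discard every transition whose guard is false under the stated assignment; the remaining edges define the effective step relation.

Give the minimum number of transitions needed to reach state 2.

Answer: 3

Trace:
BFS to 2:
  Layer 0: {0}
  Layer 1: {3}
  Layer 2: {6}
  Layer 3: {2,7}
first hit 2 at d=3 via tau·a·a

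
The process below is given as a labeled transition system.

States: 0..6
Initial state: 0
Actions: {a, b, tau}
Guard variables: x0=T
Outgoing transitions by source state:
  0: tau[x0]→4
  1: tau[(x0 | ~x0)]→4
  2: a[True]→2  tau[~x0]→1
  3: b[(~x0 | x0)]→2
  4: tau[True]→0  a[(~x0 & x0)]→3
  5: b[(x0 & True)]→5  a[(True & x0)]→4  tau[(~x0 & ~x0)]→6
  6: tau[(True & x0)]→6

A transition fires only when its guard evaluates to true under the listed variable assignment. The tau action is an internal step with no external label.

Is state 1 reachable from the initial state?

After dropping false guards: 8 live edges.
depth 0: {0}
depth 1: {4}  now seen {0,4}
Reachable = {0,4}

Answer: UNREACHABLE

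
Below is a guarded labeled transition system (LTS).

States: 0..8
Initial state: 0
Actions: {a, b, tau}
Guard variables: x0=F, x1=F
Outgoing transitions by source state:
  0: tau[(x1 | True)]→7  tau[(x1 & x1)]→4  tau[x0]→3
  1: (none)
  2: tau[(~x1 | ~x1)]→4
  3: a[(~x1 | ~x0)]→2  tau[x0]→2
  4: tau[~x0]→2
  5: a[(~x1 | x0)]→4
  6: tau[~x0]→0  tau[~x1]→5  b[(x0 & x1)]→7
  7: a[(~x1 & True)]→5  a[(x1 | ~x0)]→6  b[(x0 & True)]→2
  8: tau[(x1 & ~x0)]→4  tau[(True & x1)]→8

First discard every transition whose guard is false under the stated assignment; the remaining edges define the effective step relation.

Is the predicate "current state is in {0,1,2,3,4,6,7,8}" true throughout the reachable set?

Inv-set: {0,1,2,3,4,6,7,8}
R = {0,2,4,5,6,7}
  0: safe
  2: safe
  4: safe
  5: VIOLATES
  6: safe
  7: safe
witness against invariant: tau·a → 5

Answer: INVARIANT VIOLATED at state 5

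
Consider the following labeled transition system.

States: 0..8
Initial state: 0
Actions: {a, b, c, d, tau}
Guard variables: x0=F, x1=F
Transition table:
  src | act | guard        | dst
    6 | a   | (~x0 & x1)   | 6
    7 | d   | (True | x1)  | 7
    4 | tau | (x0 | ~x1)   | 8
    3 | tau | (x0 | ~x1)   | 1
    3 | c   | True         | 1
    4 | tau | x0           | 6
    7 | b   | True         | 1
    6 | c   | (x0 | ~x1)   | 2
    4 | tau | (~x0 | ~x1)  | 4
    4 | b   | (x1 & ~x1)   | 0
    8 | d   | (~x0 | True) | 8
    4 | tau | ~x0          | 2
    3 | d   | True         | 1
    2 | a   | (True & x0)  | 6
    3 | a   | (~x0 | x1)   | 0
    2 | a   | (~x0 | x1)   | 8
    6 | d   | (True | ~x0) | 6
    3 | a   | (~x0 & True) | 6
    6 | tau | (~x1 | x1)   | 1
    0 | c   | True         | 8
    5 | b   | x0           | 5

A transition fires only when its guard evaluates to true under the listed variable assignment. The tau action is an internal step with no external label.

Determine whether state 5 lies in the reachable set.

Answer: UNREACHABLE

Working:
After dropping false guards: 16 live edges.
Layer 0: {0}
Layer 1: {8}  total {0,8}
Reach set: {0,8}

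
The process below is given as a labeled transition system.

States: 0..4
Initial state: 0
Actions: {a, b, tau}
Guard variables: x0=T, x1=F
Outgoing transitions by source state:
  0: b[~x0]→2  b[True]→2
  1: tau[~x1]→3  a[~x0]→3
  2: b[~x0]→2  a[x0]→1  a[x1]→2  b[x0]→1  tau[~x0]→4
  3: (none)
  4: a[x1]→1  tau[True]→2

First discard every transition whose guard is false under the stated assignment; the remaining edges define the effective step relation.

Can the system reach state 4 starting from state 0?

Answer: UNREACHABLE

Analysis:
5 transition(s) survive guard evaluation.
L0 = {0}
L1 = {2}  now seen {0,2}
L2 = {1}  now seen {0,1,2}
L3 = {3}  now seen {0,1,2,3}
Reach set: {0,1,2,3}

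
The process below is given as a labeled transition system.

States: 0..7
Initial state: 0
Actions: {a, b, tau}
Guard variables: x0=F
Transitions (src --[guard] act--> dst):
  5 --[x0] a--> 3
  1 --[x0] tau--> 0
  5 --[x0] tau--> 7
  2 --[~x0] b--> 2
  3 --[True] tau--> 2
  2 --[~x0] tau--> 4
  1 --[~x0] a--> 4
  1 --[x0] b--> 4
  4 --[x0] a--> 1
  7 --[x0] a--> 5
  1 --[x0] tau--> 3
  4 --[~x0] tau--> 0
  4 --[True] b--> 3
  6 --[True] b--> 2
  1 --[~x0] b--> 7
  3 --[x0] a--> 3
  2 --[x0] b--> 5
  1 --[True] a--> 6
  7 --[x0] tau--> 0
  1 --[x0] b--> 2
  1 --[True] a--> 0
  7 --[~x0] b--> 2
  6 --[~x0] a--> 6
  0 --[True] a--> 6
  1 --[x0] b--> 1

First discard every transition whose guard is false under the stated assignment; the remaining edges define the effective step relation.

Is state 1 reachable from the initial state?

Answer: UNREACHABLE

Analysis:
After dropping false guards: 13 live edges.
L0 = {0}
L1 = {6}  now seen {0,6}
L2 = {2}  now seen {0,2,6}
L3 = {4}  now seen {0,2,4,6}
L4 = {3}  now seen {0,2,3,4,6}
R = {0,2,3,4,6}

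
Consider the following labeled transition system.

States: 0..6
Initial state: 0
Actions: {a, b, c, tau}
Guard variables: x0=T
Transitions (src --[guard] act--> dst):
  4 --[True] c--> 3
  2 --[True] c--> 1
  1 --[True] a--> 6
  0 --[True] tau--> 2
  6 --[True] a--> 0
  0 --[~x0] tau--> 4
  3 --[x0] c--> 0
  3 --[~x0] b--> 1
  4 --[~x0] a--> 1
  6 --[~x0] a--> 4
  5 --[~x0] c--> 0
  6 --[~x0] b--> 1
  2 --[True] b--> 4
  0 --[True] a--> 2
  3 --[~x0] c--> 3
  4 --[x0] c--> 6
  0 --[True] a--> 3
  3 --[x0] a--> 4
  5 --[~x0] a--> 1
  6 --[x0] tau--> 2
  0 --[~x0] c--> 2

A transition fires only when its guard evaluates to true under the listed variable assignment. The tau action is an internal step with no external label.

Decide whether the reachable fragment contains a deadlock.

Answer: DEADLOCK-FREE

Working:
Reachable = {0,1,2,3,4,6}
  0: a→2  a→3  tau→2  [3 out]
  1: a→6  [1 out]
  2: b→4  c→1  [2 out]
  3: a→4  c→0  [2 out]
  4: c→3  c→6  [2 out]
  6: a→0  tau→2  [2 out]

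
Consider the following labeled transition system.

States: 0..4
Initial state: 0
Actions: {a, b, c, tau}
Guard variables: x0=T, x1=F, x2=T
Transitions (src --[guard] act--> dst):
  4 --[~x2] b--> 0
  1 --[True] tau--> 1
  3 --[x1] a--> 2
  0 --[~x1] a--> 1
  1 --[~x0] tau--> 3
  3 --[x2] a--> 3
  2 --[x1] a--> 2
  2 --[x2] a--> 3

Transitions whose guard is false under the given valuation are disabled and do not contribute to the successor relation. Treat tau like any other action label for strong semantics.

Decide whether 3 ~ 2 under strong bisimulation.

Answer: BISIMILAR

Trace:
Bisimulation quotient by refinement:
  π0 = {{0,1,2,3,4}}
  π1 = {{0,2,3},{1},{4}}
  π2 = {{0},{1},{2,3},{4}}
4 equivalence class(es) (converged in 3)
class of 3: {2,3}; class of 2: {2,3}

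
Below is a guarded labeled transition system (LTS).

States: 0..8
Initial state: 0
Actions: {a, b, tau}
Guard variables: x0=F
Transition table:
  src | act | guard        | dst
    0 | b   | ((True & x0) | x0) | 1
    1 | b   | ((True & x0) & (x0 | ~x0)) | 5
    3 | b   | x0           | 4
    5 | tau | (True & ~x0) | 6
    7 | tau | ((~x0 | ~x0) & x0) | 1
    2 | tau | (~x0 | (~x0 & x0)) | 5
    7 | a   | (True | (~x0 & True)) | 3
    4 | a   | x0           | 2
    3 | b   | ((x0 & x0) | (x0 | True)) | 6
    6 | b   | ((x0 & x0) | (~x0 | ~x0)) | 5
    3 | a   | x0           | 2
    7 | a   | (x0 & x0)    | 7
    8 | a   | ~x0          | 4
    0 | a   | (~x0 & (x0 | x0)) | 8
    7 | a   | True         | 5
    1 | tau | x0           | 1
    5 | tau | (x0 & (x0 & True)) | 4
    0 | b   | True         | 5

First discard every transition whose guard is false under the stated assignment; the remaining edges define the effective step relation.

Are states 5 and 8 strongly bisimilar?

Answer: NOT BISIMILAR

Analysis:
Bisimulation quotient by refinement:
  P[0] = {{0,1,2,3,4,5,6,7,8}}
  P[1] = {{0,3,6},{1,4},{2,5},{7,8}}
  P[2] = {{0,6},{1,4},{2},{3},{5},{7},{8}}
7 equivalence class(es) (converged in 3)
5∈{5}, 8∈{8}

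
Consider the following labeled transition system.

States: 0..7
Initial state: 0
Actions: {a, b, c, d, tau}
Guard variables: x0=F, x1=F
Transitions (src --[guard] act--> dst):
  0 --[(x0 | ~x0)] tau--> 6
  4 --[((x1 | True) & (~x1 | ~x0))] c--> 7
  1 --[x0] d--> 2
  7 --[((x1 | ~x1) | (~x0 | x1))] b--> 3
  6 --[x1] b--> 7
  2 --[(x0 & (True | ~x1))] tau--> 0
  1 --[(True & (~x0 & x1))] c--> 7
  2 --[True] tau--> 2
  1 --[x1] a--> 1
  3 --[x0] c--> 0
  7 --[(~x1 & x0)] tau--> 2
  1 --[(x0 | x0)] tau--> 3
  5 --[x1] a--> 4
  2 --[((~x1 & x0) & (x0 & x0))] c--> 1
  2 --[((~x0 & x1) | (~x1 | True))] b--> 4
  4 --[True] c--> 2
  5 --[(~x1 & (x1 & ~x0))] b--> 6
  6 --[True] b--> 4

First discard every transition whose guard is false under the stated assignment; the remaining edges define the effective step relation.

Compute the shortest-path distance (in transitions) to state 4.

Answer: 2

Trace:
Breadth-first toward 4:
  depth 0: {0}
  depth 1: {6}
  depth 2: {4}
depth(4)=2, e.g. tau·b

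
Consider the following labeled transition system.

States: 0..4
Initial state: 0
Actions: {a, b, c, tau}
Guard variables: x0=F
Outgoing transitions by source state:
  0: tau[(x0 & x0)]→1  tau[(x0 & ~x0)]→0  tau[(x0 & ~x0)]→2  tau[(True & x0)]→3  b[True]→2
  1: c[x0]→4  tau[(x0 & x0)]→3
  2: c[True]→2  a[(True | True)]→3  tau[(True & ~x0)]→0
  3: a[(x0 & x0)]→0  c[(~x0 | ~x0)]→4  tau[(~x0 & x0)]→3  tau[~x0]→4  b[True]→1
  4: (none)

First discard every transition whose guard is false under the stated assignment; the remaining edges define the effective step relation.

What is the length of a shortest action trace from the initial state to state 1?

Breadth-first toward 1:
  L0 = {0}
  L1 = {2}
  L2 = {3}
  L3 = {1,4}
1 enters at depth 3; path b·a·b

Answer: 3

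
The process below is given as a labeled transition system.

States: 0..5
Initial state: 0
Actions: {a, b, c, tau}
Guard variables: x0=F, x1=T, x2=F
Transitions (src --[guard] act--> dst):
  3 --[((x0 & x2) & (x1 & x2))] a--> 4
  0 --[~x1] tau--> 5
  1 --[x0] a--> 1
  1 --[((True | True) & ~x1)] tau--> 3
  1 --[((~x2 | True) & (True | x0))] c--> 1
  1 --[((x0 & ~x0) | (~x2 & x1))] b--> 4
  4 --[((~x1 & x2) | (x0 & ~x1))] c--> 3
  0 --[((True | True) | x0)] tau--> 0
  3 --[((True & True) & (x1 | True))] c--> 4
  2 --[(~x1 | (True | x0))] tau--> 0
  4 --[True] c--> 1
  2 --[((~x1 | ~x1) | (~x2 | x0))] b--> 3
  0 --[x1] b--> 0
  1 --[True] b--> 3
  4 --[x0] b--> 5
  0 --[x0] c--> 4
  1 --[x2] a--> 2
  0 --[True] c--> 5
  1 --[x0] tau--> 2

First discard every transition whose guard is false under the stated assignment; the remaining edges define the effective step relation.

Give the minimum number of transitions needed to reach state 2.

Breadth-first toward 2:
  depth 0: {0}
  depth 1: {5}
2 never appears.

Answer: UNREACHABLE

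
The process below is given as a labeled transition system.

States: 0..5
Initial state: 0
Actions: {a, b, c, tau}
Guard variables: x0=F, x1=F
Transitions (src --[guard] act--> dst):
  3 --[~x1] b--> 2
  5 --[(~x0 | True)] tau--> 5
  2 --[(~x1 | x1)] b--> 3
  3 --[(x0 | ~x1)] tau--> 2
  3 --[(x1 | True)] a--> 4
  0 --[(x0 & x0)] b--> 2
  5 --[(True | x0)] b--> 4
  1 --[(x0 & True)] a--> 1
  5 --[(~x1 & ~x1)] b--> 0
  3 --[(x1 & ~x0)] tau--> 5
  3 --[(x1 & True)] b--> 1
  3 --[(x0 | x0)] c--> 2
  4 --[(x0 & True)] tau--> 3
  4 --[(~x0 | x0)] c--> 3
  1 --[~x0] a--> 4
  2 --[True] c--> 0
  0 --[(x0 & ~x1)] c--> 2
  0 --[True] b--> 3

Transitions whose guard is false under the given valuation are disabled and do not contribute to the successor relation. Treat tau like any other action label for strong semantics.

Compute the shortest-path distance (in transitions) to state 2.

Answer: 2

Working:
Breadth-first toward 2:
  Layer 0: {0}
  Layer 1: {3}
  Layer 2: {2,4}
depth(2)=2, e.g. b·b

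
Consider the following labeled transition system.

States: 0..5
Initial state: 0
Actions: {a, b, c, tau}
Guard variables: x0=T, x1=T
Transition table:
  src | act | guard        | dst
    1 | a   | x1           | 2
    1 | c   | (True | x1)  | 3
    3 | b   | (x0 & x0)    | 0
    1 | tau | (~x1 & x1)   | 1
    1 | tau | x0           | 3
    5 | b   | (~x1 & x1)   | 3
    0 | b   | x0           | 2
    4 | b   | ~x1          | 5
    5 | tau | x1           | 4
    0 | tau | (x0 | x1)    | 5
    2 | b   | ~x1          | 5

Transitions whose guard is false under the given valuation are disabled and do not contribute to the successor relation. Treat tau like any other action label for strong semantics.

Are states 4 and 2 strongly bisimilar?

Bisimulation quotient by refinement:
  round 0: {{0,1,2,3,4,5}}
  round 1: {{0},{1},{2,4},{3},{5}}
Fixed point at round 2; 5 class(es).
[4]={2,4}  [2]={2,4}

Answer: BISIMILAR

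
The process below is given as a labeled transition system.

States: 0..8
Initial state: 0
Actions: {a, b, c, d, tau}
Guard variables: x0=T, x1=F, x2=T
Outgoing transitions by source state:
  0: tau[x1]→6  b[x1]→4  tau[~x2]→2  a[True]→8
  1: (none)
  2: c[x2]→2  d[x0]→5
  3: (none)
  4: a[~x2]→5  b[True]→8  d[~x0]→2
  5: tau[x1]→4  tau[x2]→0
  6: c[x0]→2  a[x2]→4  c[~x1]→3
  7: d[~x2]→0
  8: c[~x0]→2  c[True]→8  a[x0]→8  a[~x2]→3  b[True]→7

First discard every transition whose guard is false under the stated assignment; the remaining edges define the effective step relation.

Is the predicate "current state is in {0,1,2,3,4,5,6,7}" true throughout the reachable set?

Answer: INVARIANT VIOLATED at state 8

Working:
Inv-set: {0,1,2,3,4,5,6,7}
Reach set: {0,7,8}
  0: ✓
  7: ✓
  8: VIOLATES
reach 8 via a — violates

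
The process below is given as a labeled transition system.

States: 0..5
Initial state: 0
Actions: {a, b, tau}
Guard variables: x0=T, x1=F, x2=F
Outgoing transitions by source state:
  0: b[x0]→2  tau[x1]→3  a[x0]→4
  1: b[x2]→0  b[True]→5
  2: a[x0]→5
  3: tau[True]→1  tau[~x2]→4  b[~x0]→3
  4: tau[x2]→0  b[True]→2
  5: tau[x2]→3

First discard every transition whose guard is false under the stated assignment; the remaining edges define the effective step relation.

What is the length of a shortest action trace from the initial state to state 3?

BFS to 3:
  depth 0: {0}
  depth 1: {2,4}
  depth 2: {5}
3 never appears.

Answer: UNREACHABLE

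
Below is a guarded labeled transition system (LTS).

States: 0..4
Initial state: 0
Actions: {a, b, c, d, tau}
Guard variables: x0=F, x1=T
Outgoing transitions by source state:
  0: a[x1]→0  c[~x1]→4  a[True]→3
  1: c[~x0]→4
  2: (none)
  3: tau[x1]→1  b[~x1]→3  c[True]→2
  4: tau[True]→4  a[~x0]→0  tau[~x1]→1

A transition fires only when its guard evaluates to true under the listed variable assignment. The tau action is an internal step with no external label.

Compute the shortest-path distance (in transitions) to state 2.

Answer: 2

Trace:
Layered search for 2:
  Layer 0: {0}
  Layer 1: {3}
  Layer 2: {1,2}
depth(2)=2, e.g. a·c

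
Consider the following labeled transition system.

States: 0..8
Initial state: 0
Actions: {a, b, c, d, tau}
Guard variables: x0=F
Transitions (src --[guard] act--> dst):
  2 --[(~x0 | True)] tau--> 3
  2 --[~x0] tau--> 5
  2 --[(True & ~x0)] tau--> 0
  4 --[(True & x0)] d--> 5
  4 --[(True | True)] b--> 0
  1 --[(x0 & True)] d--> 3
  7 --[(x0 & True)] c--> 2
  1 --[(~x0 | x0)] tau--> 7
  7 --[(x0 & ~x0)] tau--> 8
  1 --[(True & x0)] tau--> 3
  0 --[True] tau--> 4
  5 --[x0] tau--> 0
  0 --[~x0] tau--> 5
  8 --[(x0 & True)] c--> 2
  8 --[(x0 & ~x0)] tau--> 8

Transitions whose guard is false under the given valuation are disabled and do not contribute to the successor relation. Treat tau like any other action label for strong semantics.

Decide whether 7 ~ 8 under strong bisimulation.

Answer: BISIMILAR

Trace:
Compute ~ classes (split until stable):
  round 0: {{0,1,2,3,4,5,6,7,8}}
  round 1: {{0,1,2},{3,5,6,7,8},{4}}
  round 2: {{0},{1},{2},{3,5,6,7,8},{4}}
stable after 3 split(s): 5 block(s)
7∈{3,5,6,7,8}, 8∈{3,5,6,7,8}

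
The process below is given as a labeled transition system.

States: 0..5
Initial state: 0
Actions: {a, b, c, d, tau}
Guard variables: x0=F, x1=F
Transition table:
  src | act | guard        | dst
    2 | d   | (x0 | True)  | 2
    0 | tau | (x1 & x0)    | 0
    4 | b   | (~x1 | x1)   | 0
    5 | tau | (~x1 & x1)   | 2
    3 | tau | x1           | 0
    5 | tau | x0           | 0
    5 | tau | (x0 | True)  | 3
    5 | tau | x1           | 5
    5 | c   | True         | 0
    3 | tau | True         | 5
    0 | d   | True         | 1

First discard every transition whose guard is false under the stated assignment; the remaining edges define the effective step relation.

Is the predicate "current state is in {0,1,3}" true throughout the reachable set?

Answer: INVARIANT HOLDS

Working:
Inv-set: {0,1,3}
Reachable = {0,1}
  0: ✓
  1: ✓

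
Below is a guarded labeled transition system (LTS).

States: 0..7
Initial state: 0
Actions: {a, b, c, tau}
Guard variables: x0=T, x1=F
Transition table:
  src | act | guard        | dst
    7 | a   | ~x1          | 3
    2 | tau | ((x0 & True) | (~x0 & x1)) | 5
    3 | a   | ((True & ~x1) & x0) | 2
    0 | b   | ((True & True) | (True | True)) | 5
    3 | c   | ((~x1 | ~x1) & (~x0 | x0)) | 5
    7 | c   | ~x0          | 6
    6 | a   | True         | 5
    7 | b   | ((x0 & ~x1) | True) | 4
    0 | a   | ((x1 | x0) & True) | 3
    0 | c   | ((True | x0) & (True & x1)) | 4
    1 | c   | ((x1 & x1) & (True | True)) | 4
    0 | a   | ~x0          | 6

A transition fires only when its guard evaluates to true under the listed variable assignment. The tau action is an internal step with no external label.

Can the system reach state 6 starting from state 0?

Answer: UNREACHABLE

Analysis:
8 transition(s) survive guard evaluation.
L0 = {0}
L1 = {3,5}  now seen {0,3,5}
L2 = {2}  now seen {0,2,3,5}
Reachable = {0,2,3,5}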